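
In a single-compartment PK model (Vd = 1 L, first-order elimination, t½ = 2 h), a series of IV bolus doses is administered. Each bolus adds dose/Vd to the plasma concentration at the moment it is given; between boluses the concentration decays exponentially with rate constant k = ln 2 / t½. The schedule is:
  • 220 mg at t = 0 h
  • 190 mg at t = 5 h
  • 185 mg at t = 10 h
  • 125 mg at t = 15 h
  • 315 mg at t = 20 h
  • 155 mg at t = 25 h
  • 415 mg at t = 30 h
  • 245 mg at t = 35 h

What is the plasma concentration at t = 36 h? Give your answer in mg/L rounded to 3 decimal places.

k = ln 2 / 2 = 0.34657 per h
Dose 1 (220 mg at t=0 h): 220·exp(−0.34657·36) = 0.001 mg/L
Dose 2 (190 mg at t=5 h): 190·exp(−0.34657·31) = 0.004 mg/L
Dose 3 (185 mg at t=10 h): 185·exp(−0.34657·26) = 0.023 mg/L
Dose 4 (125 mg at t=15 h): 125·exp(−0.34657·21) = 0.086 mg/L
Dose 5 (315 mg at t=20 h): 315·exp(−0.34657·16) = 1.230 mg/L
Dose 6 (155 mg at t=25 h): 155·exp(−0.34657·11) = 3.425 mg/L
Dose 7 (415 mg at t=30 h): 415·exp(−0.34657·6) = 51.875 mg/L
Dose 8 (245 mg at t=35 h): 245·exp(−0.34657·1) = 173.241 mg/L
C(36) = 0.001 + 0.004 + 0.023 + 0.086 + 1.230 + 3.425 + 51.875 + 173.241 = 229.886 mg/L

229.886 mg/L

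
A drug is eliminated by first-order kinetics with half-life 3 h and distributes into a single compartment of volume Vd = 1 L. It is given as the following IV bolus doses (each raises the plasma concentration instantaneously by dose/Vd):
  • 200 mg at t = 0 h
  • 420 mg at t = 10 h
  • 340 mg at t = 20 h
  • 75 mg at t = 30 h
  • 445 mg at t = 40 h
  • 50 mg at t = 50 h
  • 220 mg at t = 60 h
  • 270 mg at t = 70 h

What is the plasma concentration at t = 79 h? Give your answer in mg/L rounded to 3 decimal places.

k = ln 2 / 3 = 0.23105 per h
Dose 1 (200 mg at t=0 h): 200·exp(−0.23105·79) = 0.000 mg/L
Dose 2 (420 mg at t=10 h): 420·exp(−0.23105·69) = 0.000 mg/L
Dose 3 (340 mg at t=20 h): 340·exp(−0.23105·59) = 0.000 mg/L
Dose 4 (75 mg at t=30 h): 75·exp(−0.23105·49) = 0.001 mg/L
Dose 5 (445 mg at t=40 h): 445·exp(−0.23105·39) = 0.054 mg/L
Dose 6 (50 mg at t=50 h): 50·exp(−0.23105·29) = 0.062 mg/L
Dose 7 (220 mg at t=60 h): 220·exp(−0.23105·19) = 2.728 mg/L
Dose 8 (270 mg at t=70 h): 270·exp(−0.23105·9) = 33.750 mg/L
C(79) = 0.000 + 0.000 + 0.000 + 0.001 + 0.054 + 0.062 + 2.728 + 33.750 = 36.596 mg/L

36.596 mg/L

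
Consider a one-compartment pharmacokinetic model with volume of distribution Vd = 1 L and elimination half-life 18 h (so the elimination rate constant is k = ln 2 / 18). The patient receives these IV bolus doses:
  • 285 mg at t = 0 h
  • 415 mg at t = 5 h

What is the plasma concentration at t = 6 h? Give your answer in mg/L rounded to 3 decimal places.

k = ln 2 / 18 = 0.03851 per h
Dose 1 (285 mg at t=0 h): 285·exp(−0.03851·6) = 226.205 mg/L
Dose 2 (415 mg at t=5 h): 415·exp(−0.03851·1) = 399.323 mg/L
C(6) = 226.205 + 399.323 = 625.528 mg/L

625.528 mg/L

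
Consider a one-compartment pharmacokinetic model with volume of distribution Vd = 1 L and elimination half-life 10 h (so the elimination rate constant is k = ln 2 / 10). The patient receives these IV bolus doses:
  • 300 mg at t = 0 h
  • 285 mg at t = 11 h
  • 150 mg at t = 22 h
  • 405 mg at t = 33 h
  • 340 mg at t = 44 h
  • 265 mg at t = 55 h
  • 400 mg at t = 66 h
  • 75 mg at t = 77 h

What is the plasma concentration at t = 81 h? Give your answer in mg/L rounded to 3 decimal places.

288.501 mg/L

k = ln 2 / 10 = 0.06931 per h
Dose 1 (300 mg at t=0 h): 300·exp(−0.06931·81) = 1.093 mg/L
Dose 2 (285 mg at t=11 h): 285·exp(−0.06931·70) = 2.227 mg/L
Dose 3 (150 mg at t=22 h): 150·exp(−0.06931·59) = 2.512 mg/L
Dose 4 (405 mg at t=33 h): 405·exp(−0.06931·48) = 14.538 mg/L
Dose 5 (340 mg at t=44 h): 340·exp(−0.06931·37) = 26.162 mg/L
Dose 6 (265 mg at t=55 h): 265·exp(−0.06931·26) = 43.709 mg/L
Dose 7 (400 mg at t=66 h): 400·exp(−0.06931·15) = 141.421 mg/L
Dose 8 (75 mg at t=77 h): 75·exp(−0.06931·4) = 56.839 mg/L
C(81) = 1.093 + 2.227 + 2.512 + 14.538 + 26.162 + 43.709 + 141.421 + 56.839 = 288.501 mg/L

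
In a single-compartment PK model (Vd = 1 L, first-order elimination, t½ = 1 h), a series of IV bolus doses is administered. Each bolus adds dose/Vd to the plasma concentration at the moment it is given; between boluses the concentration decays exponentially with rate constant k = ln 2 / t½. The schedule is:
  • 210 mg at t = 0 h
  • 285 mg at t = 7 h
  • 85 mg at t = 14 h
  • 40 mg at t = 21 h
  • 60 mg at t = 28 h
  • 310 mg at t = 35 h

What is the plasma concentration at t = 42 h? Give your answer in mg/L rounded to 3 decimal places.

k = ln 2 / 1 = 0.69315 per h
Dose 1 (210 mg at t=0 h): 210·exp(−0.69315·42) = 0.000 mg/L
Dose 2 (285 mg at t=7 h): 285·exp(−0.69315·35) = 0.000 mg/L
Dose 3 (85 mg at t=14 h): 85·exp(−0.69315·28) = 0.000 mg/L
Dose 4 (40 mg at t=21 h): 40·exp(−0.69315·21) = 0.000 mg/L
Dose 5 (60 mg at t=28 h): 60·exp(−0.69315·14) = 0.004 mg/L
Dose 6 (310 mg at t=35 h): 310·exp(−0.69315·7) = 2.422 mg/L
C(42) = 0.000 + 0.000 + 0.000 + 0.000 + 0.004 + 2.422 = 2.426 mg/L

2.426 mg/L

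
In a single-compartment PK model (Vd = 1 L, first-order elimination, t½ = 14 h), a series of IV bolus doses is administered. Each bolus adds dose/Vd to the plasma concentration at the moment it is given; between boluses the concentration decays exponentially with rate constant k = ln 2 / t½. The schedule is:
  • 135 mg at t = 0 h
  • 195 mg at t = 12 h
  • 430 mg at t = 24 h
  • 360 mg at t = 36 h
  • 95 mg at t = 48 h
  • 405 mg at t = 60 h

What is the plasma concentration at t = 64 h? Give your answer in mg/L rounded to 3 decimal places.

545.137 mg/L

k = ln 2 / 14 = 0.04951 per h
Dose 1 (135 mg at t=0 h): 135·exp(−0.04951·64) = 5.678 mg/L
Dose 2 (195 mg at t=12 h): 195·exp(−0.04951·52) = 14.857 mg/L
Dose 3 (430 mg at t=24 h): 430·exp(−0.04951·40) = 59.345 mg/L
Dose 4 (360 mg at t=36 h): 360·exp(−0.04951·28) = 90.000 mg/L
Dose 5 (95 mg at t=48 h): 95·exp(−0.04951·16) = 43.022 mg/L
Dose 6 (405 mg at t=60 h): 405·exp(−0.04951·4) = 332.236 mg/L
C(64) = 5.678 + 14.857 + 59.345 + 90.000 + 43.022 + 332.236 = 545.137 mg/L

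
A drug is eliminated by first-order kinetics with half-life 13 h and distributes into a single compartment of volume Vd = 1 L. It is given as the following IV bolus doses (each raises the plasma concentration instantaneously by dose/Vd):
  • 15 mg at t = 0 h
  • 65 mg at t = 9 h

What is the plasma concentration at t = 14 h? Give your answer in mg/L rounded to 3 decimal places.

56.899 mg/L

k = ln 2 / 13 = 0.05332 per h
Dose 1 (15 mg at t=0 h): 15·exp(−0.05332·14) = 7.111 mg/L
Dose 2 (65 mg at t=9 h): 65·exp(−0.05332·5) = 49.789 mg/L
C(14) = 7.111 + 49.789 = 56.899 mg/L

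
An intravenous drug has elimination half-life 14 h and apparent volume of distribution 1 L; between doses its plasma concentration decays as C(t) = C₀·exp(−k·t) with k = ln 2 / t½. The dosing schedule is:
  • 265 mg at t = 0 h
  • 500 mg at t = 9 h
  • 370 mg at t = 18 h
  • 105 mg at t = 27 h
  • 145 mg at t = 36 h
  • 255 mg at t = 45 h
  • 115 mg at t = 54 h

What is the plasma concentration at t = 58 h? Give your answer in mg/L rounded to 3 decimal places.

k = ln 2 / 14 = 0.04951 per h
Dose 1 (265 mg at t=0 h): 265·exp(−0.04951·58) = 15.001 mg/L
Dose 2 (500 mg at t=9 h): 500·exp(−0.04951·49) = 44.194 mg/L
Dose 3 (370 mg at t=18 h): 370·exp(−0.04951·40) = 51.064 mg/L
Dose 4 (105 mg at t=27 h): 105·exp(−0.04951·31) = 22.627 mg/L
Dose 5 (145 mg at t=36 h): 145·exp(−0.04951·22) = 48.789 mg/L
Dose 6 (255 mg at t=45 h): 255·exp(−0.04951·13) = 133.971 mg/L
Dose 7 (115 mg at t=54 h): 115·exp(−0.04951·4) = 94.339 mg/L
C(58) = 15.001 + 44.194 + 51.064 + 22.627 + 48.789 + 133.971 + 94.339 = 409.985 mg/L

409.985 mg/L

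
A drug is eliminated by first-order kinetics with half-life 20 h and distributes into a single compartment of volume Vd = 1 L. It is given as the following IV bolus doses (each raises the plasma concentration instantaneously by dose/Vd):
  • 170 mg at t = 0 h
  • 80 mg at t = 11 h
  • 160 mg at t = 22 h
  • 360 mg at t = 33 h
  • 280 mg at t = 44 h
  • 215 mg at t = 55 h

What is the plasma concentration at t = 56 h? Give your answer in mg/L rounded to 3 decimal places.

645.106 mg/L

k = ln 2 / 20 = 0.03466 per h
Dose 1 (170 mg at t=0 h): 170·exp(−0.03466·56) = 24.410 mg/L
Dose 2 (80 mg at t=11 h): 80·exp(−0.03466·45) = 16.818 mg/L
Dose 3 (160 mg at t=22 h): 160·exp(−0.03466·34) = 49.246 mg/L
Dose 4 (360 mg at t=33 h): 360·exp(−0.03466·23) = 162.225 mg/L
Dose 5 (280 mg at t=44 h): 280·exp(−0.03466·12) = 184.731 mg/L
Dose 6 (215 mg at t=55 h): 215·exp(−0.03466·1) = 207.676 mg/L
C(56) = 24.410 + 16.818 + 49.246 + 162.225 + 184.731 + 207.676 = 645.106 mg/L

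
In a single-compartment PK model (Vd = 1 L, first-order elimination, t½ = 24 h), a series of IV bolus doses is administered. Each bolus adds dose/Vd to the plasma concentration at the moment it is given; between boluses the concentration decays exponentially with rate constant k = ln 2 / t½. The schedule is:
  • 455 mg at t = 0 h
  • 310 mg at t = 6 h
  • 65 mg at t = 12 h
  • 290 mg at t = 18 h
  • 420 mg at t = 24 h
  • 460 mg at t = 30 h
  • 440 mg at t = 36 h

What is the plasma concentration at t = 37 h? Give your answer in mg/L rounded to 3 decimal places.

1573.821 mg/L

k = ln 2 / 24 = 0.02888 per h
Dose 1 (455 mg at t=0 h): 455·exp(−0.02888·37) = 156.287 mg/L
Dose 2 (310 mg at t=6 h): 310·exp(−0.02888·31) = 126.628 mg/L
Dose 3 (65 mg at t=12 h): 65·exp(−0.02888·25) = 31.575 mg/L
Dose 4 (290 mg at t=18 h): 290·exp(−0.02888·19) = 167.526 mg/L
Dose 5 (420 mg at t=24 h): 420·exp(−0.02888·13) = 288.530 mg/L
Dose 6 (460 mg at t=30 h): 460·exp(−0.02888·7) = 375.801 mg/L
Dose 7 (440 mg at t=36 h): 440·exp(−0.02888·1) = 427.474 mg/L
C(37) = 156.287 + 126.628 + 31.575 + 167.526 + 288.530 + 375.801 + 427.474 = 1573.821 mg/L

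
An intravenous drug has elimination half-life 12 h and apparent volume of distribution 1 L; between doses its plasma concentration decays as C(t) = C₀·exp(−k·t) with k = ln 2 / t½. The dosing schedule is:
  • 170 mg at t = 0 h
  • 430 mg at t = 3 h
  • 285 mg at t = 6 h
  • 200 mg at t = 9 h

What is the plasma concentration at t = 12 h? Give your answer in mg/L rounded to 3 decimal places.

710.384 mg/L

k = ln 2 / 12 = 0.05776 per h
Dose 1 (170 mg at t=0 h): 170·exp(−0.05776·12) = 85.000 mg/L
Dose 2 (430 mg at t=3 h): 430·exp(−0.05776·9) = 255.680 mg/L
Dose 3 (285 mg at t=6 h): 285·exp(−0.05776·6) = 201.525 mg/L
Dose 4 (200 mg at t=9 h): 200·exp(−0.05776·3) = 168.179 mg/L
C(12) = 85.000 + 255.680 + 201.525 + 168.179 = 710.384 mg/L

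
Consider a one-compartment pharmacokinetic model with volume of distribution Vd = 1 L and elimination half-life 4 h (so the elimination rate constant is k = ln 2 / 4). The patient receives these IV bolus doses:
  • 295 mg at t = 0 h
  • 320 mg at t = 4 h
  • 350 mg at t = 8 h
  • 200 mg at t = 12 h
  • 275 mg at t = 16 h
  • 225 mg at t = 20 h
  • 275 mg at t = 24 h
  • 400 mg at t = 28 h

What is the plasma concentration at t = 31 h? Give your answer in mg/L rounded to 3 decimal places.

k = ln 2 / 4 = 0.17329 per h
Dose 1 (295 mg at t=0 h): 295·exp(−0.17329·31) = 1.370 mg/L
Dose 2 (320 mg at t=4 h): 320·exp(−0.17329·27) = 2.973 mg/L
Dose 3 (350 mg at t=8 h): 350·exp(−0.17329·23) = 6.503 mg/L
Dose 4 (200 mg at t=12 h): 200·exp(−0.17329·19) = 7.433 mg/L
Dose 5 (275 mg at t=16 h): 275·exp(−0.17329·15) = 20.439 mg/L
Dose 6 (225 mg at t=20 h): 225·exp(−0.17329·11) = 33.446 mg/L
Dose 7 (275 mg at t=24 h): 275·exp(−0.17329·7) = 81.758 mg/L
Dose 8 (400 mg at t=28 h): 400·exp(−0.17329·3) = 237.841 mg/L
C(31) = 1.370 + 2.973 + 6.503 + 7.433 + 20.439 + 33.446 + 81.758 + 237.841 = 391.765 mg/L

391.765 mg/L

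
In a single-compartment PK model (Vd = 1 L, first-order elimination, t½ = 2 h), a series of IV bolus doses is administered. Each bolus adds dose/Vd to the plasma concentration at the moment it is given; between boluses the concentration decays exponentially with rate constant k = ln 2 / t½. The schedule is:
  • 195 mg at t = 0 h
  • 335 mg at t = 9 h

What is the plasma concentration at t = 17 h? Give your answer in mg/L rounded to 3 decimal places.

k = ln 2 / 2 = 0.34657 per h
Dose 1 (195 mg at t=0 h): 195·exp(−0.34657·17) = 0.539 mg/L
Dose 2 (335 mg at t=9 h): 335·exp(−0.34657·8) = 20.938 mg/L
C(17) = 0.539 + 20.938 = 21.476 mg/L

21.476 mg/L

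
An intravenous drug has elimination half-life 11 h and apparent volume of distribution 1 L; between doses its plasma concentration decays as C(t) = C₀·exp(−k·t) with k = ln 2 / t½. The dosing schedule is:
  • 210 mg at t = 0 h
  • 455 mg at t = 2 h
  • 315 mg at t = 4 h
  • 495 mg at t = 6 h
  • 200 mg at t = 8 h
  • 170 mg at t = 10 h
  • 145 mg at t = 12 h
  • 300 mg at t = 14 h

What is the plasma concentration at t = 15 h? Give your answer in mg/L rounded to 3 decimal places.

1374.836 mg/L

k = ln 2 / 11 = 0.06301 per h
Dose 1 (210 mg at t=0 h): 210·exp(−0.06301·15) = 81.606 mg/L
Dose 2 (455 mg at t=2 h): 455·exp(−0.06301·13) = 200.562 mg/L
Dose 3 (315 mg at t=4 h): 315·exp(−0.06301·11) = 157.500 mg/L
Dose 4 (495 mg at t=6 h): 495·exp(−0.06301·9) = 280.742 mg/L
Dose 5 (200 mg at t=8 h): 200·exp(−0.06301·7) = 128.666 mg/L
Dose 6 (170 mg at t=10 h): 170·exp(−0.06301·5) = 124.056 mg/L
Dose 7 (145 mg at t=12 h): 145·exp(−0.06301·3) = 120.024 mg/L
Dose 8 (300 mg at t=14 h): 300·exp(−0.06301·1) = 281.679 mg/L
C(15) = 81.606 + 200.562 + 157.500 + 280.742 + 128.666 + 124.056 + 120.024 + 281.679 = 1374.836 mg/L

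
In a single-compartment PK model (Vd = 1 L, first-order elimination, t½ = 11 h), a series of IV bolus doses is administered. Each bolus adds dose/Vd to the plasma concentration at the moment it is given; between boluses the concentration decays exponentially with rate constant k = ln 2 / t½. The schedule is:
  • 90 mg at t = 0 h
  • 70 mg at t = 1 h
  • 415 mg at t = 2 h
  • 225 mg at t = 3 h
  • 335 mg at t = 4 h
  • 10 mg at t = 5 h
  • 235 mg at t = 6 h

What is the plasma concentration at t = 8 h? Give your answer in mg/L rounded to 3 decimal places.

k = ln 2 / 11 = 0.06301 per h
Dose 1 (90 mg at t=0 h): 90·exp(−0.06301·8) = 54.364 mg/L
Dose 2 (70 mg at t=1 h): 70·exp(−0.06301·7) = 45.033 mg/L
Dose 3 (415 mg at t=2 h): 415·exp(−0.06301·6) = 284.348 mg/L
Dose 4 (225 mg at t=3 h): 225·exp(−0.06301·5) = 164.192 mg/L
Dose 5 (335 mg at t=4 h): 335·exp(−0.06301·4) = 260.363 mg/L
Dose 6 (10 mg at t=5 h): 10·exp(−0.06301·3) = 8.278 mg/L
Dose 7 (235 mg at t=6 h): 235·exp(−0.06301·2) = 207.174 mg/L
C(8) = 54.364 + 45.033 + 284.348 + 164.192 + 260.363 + 8.278 + 207.174 = 1023.751 mg/L

1023.751 mg/L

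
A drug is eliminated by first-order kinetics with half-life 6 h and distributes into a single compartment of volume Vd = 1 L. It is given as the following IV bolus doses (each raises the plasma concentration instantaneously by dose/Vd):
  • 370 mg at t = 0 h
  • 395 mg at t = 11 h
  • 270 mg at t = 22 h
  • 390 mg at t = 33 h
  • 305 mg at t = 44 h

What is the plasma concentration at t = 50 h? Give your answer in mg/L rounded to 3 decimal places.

223.362 mg/L

k = ln 2 / 6 = 0.11552 per h
Dose 1 (370 mg at t=0 h): 370·exp(−0.11552·50) = 1.147 mg/L
Dose 2 (395 mg at t=11 h): 395·exp(−0.11552·39) = 4.364 mg/L
Dose 3 (270 mg at t=22 h): 270·exp(−0.11552·28) = 10.631 mg/L
Dose 4 (390 mg at t=33 h): 390·exp(−0.11552·17) = 54.720 mg/L
Dose 5 (305 mg at t=44 h): 305·exp(−0.11552·6) = 152.500 mg/L
C(50) = 1.147 + 4.364 + 10.631 + 54.720 + 152.500 = 223.362 mg/L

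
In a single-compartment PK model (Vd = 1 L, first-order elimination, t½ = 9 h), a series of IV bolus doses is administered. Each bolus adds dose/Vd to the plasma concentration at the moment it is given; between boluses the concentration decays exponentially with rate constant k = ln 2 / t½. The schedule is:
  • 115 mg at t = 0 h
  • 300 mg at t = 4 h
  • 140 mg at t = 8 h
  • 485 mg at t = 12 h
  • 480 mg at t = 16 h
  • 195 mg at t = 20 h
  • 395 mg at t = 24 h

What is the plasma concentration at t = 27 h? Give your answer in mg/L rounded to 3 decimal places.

k = ln 2 / 9 = 0.07702 per h
Dose 1 (115 mg at t=0 h): 115·exp(−0.07702·27) = 14.375 mg/L
Dose 2 (300 mg at t=4 h): 300·exp(−0.07702·23) = 51.030 mg/L
Dose 3 (140 mg at t=8 h): 140·exp(−0.07702·19) = 32.406 mg/L
Dose 4 (485 mg at t=12 h): 485·exp(−0.07702·15) = 152.765 mg/L
Dose 5 (480 mg at t=16 h): 480·exp(−0.07702·11) = 205.739 mg/L
Dose 6 (195 mg at t=20 h): 195·exp(−0.07702·7) = 113.737 mg/L
Dose 7 (395 mg at t=24 h): 395·exp(−0.07702·3) = 313.512 mg/L
C(27) = 14.375 + 51.030 + 32.406 + 152.765 + 205.739 + 113.737 + 313.512 = 883.563 mg/L

883.563 mg/L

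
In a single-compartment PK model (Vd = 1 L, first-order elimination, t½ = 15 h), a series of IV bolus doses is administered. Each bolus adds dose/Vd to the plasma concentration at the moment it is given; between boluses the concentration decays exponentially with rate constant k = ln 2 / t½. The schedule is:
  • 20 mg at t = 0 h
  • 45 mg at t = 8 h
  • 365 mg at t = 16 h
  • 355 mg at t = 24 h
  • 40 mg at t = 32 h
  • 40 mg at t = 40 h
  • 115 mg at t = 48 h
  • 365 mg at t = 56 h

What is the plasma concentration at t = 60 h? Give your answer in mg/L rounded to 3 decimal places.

516.657 mg/L

k = ln 2 / 15 = 0.04621 per h
Dose 1 (20 mg at t=0 h): 20·exp(−0.04621·60) = 1.250 mg/L
Dose 2 (45 mg at t=8 h): 45·exp(−0.04621·52) = 4.070 mg/L
Dose 3 (365 mg at t=16 h): 365·exp(−0.04621·44) = 47.783 mg/L
Dose 4 (355 mg at t=24 h): 355·exp(−0.04621·36) = 67.260 mg/L
Dose 5 (40 mg at t=32 h): 40·exp(−0.04621·28) = 10.968 mg/L
Dose 6 (40 mg at t=40 h): 40·exp(−0.04621·20) = 15.874 mg/L
Dose 7 (115 mg at t=48 h): 115·exp(−0.04621·12) = 66.050 mg/L
Dose 8 (365 mg at t=56 h): 365·exp(−0.04621·4) = 303.402 mg/L
C(60) = 1.250 + 4.070 + 47.783 + 67.260 + 10.968 + 15.874 + 66.050 + 303.402 = 516.657 mg/L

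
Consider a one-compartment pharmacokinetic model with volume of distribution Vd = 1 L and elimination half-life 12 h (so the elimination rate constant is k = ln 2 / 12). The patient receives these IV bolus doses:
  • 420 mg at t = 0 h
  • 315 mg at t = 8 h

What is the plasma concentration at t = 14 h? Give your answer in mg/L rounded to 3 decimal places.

k = ln 2 / 12 = 0.05776 per h
Dose 1 (420 mg at t=0 h): 420·exp(−0.05776·14) = 187.089 mg/L
Dose 2 (315 mg at t=8 h): 315·exp(−0.05776·6) = 222.739 mg/L
C(14) = 187.089 + 222.739 = 409.827 mg/L

409.827 mg/L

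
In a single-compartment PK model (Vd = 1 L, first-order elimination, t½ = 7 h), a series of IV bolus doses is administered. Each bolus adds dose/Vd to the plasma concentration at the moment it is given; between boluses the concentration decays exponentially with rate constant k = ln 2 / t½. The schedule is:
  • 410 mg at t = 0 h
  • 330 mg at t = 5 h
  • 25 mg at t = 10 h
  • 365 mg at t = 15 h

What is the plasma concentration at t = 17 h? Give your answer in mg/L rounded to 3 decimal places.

k = ln 2 / 7 = 0.09902 per h
Dose 1 (410 mg at t=0 h): 410·exp(−0.09902·17) = 76.157 mg/L
Dose 2 (330 mg at t=5 h): 330·exp(−0.09902·12) = 100.569 mg/L
Dose 3 (25 mg at t=10 h): 25·exp(−0.09902·7) = 12.500 mg/L
Dose 4 (365 mg at t=15 h): 365·exp(−0.09902·2) = 299.422 mg/L
C(17) = 76.157 + 100.569 + 12.500 + 299.422 = 488.648 mg/L

488.648 mg/L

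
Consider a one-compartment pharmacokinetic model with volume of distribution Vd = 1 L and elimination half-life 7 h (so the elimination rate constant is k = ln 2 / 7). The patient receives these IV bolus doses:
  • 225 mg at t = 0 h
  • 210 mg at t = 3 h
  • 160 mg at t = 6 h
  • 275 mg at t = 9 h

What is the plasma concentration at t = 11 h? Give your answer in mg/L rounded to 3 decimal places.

493.921 mg/L

k = ln 2 / 7 = 0.09902 per h
Dose 1 (225 mg at t=0 h): 225·exp(−0.09902·11) = 75.707 mg/L
Dose 2 (210 mg at t=3 h): 210·exp(−0.09902·8) = 95.101 mg/L
Dose 3 (160 mg at t=6 h): 160·exp(−0.09902·5) = 97.521 mg/L
Dose 4 (275 mg at t=9 h): 275·exp(−0.09902·2) = 225.592 mg/L
C(11) = 75.707 + 95.101 + 97.521 + 225.592 = 493.921 mg/L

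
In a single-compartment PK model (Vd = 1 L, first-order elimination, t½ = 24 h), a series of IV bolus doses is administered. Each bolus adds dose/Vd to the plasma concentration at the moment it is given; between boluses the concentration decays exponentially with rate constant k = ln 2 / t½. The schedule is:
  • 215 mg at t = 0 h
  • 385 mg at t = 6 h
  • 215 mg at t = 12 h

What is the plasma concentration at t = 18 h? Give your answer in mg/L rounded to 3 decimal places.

580.869 mg/L

k = ln 2 / 24 = 0.02888 per h
Dose 1 (215 mg at t=0 h): 215·exp(−0.02888·18) = 127.840 mg/L
Dose 2 (385 mg at t=6 h): 385·exp(−0.02888·12) = 272.236 mg/L
Dose 3 (215 mg at t=12 h): 215·exp(−0.02888·6) = 180.793 mg/L
C(18) = 127.840 + 272.236 + 180.793 = 580.869 mg/L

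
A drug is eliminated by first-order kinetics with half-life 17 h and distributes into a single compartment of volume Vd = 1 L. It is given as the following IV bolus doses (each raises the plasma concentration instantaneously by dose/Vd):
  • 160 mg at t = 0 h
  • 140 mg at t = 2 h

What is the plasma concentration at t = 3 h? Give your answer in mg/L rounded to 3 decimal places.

k = ln 2 / 17 = 0.04077 per h
Dose 1 (160 mg at t=0 h): 160·exp(−0.04077·3) = 141.578 mg/L
Dose 2 (140 mg at t=2 h): 140·exp(−0.04077·1) = 134.407 mg/L
C(3) = 141.578 + 134.407 = 275.985 mg/L

275.985 mg/L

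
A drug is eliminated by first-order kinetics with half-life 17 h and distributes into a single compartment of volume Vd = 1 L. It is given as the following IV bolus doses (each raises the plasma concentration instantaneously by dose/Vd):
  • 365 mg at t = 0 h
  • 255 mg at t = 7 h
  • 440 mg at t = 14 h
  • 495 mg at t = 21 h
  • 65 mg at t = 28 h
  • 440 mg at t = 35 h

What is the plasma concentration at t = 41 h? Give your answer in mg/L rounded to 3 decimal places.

k = ln 2 / 17 = 0.04077 per h
Dose 1 (365 mg at t=0 h): 365·exp(−0.04077·41) = 68.593 mg/L
Dose 2 (255 mg at t=7 h): 255·exp(−0.04077·34) = 63.750 mg/L
Dose 3 (440 mg at t=14 h): 440·exp(−0.04077·27) = 146.334 mg/L
Dose 4 (495 mg at t=21 h): 495·exp(−0.04077·20) = 219.004 mg/L
Dose 5 (65 mg at t=28 h): 65·exp(−0.04077·13) = 38.257 mg/L
Dose 6 (440 mg at t=35 h): 440·exp(−0.04077·6) = 344.514 mg/L
C(41) = 68.593 + 63.750 + 146.334 + 219.004 + 38.257 + 344.514 = 880.453 mg/L

880.453 mg/L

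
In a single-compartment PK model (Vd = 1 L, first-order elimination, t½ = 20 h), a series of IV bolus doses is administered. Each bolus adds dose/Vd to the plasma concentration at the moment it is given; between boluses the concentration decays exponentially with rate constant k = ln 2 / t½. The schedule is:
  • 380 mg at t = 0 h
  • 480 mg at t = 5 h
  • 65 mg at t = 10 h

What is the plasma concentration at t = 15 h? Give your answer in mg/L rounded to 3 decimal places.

k = ln 2 / 20 = 0.03466 per h
Dose 1 (380 mg at t=0 h): 380·exp(−0.03466·15) = 225.949 mg/L
Dose 2 (480 mg at t=5 h): 480·exp(−0.03466·10) = 339.411 mg/L
Dose 3 (65 mg at t=10 h): 65·exp(−0.03466·5) = 54.658 mg/L
C(15) = 225.949 + 339.411 + 54.658 = 620.019 mg/L

620.019 mg/L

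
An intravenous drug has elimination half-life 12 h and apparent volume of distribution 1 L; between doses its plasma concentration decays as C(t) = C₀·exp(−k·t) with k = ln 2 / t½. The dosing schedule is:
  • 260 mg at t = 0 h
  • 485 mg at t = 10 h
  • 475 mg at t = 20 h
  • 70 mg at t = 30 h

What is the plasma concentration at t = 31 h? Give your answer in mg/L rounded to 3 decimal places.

k = ln 2 / 12 = 0.05776 per h
Dose 1 (260 mg at t=0 h): 260·exp(−0.05776·31) = 43.382 mg/L
Dose 2 (485 mg at t=10 h): 485·exp(−0.05776·21) = 144.191 mg/L
Dose 3 (475 mg at t=20 h): 475·exp(−0.05776·11) = 251.622 mg/L
Dose 4 (70 mg at t=30 h): 70·exp(−0.05776·1) = 66.071 mg/L
C(31) = 43.382 + 144.191 + 251.622 + 66.071 = 505.267 mg/L

505.267 mg/L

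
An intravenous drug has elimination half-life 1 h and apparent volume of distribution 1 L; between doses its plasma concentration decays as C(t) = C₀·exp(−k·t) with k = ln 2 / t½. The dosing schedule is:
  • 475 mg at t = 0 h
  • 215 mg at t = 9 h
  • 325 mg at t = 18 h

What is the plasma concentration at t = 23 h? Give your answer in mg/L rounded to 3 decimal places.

10.169 mg/L

k = ln 2 / 1 = 0.69315 per h
Dose 1 (475 mg at t=0 h): 475·exp(−0.69315·23) = 0.000 mg/L
Dose 2 (215 mg at t=9 h): 215·exp(−0.69315·14) = 0.013 mg/L
Dose 3 (325 mg at t=18 h): 325·exp(−0.69315·5) = 10.156 mg/L
C(23) = 0.000 + 0.013 + 10.156 = 10.169 mg/L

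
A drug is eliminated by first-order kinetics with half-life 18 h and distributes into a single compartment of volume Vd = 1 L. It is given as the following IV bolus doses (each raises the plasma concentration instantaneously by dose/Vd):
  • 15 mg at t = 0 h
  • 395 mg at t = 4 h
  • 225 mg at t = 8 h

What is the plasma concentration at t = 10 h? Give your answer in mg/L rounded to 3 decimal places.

532.039 mg/L

k = ln 2 / 18 = 0.03851 per h
Dose 1 (15 mg at t=0 h): 15·exp(−0.03851·10) = 10.206 mg/L
Dose 2 (395 mg at t=4 h): 395·exp(−0.03851·6) = 313.512 mg/L
Dose 3 (225 mg at t=8 h): 225·exp(−0.03851·2) = 208.322 mg/L
C(10) = 10.206 + 313.512 + 208.322 = 532.039 mg/L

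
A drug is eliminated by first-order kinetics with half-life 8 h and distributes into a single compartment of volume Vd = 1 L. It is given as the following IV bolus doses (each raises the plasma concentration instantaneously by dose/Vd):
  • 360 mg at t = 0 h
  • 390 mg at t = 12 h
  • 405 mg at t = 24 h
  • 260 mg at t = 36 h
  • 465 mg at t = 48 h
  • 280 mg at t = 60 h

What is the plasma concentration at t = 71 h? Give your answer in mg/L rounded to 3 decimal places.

k = ln 2 / 8 = 0.08664 per h
Dose 1 (360 mg at t=0 h): 360·exp(−0.08664·71) = 0.767 mg/L
Dose 2 (390 mg at t=12 h): 390·exp(−0.08664·59) = 2.349 mg/L
Dose 3 (405 mg at t=24 h): 405·exp(−0.08664·47) = 6.901 mg/L
Dose 4 (260 mg at t=36 h): 260·exp(−0.08664·35) = 12.530 mg/L
Dose 5 (465 mg at t=48 h): 465·exp(−0.08664·23) = 63.386 mg/L
Dose 6 (280 mg at t=60 h): 280·exp(−0.08664·11) = 107.955 mg/L
C(71) = 0.767 + 2.349 + 6.901 + 12.530 + 63.386 + 107.955 = 193.888 mg/L

193.888 mg/L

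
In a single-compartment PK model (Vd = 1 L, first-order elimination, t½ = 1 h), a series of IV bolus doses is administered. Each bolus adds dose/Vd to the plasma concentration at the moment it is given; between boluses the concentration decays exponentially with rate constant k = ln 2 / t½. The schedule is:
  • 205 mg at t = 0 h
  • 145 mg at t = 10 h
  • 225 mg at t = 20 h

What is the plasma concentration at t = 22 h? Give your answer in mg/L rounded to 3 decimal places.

56.285 mg/L

k = ln 2 / 1 = 0.69315 per h
Dose 1 (205 mg at t=0 h): 205·exp(−0.69315·22) = 0.000 mg/L
Dose 2 (145 mg at t=10 h): 145·exp(−0.69315·12) = 0.035 mg/L
Dose 3 (225 mg at t=20 h): 225·exp(−0.69315·2) = 56.250 mg/L
C(22) = 0.000 + 0.035 + 56.250 = 56.285 mg/L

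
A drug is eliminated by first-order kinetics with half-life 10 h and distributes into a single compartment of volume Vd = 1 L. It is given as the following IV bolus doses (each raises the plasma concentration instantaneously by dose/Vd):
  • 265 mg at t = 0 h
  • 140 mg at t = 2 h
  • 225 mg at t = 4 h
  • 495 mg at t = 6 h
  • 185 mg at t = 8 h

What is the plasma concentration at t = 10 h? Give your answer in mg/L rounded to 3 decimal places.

k = ln 2 / 10 = 0.06931 per h
Dose 1 (265 mg at t=0 h): 265·exp(−0.06931·10) = 132.500 mg/L
Dose 2 (140 mg at t=2 h): 140·exp(−0.06931·8) = 80.409 mg/L
Dose 3 (225 mg at t=4 h): 225·exp(−0.06931·6) = 148.445 mg/L
Dose 4 (495 mg at t=6 h): 495·exp(−0.06931·4) = 375.140 mg/L
Dose 5 (185 mg at t=8 h): 185·exp(−0.06931·2) = 161.052 mg/L
C(10) = 132.500 + 80.409 + 148.445 + 375.140 + 161.052 = 897.545 mg/L

897.545 mg/L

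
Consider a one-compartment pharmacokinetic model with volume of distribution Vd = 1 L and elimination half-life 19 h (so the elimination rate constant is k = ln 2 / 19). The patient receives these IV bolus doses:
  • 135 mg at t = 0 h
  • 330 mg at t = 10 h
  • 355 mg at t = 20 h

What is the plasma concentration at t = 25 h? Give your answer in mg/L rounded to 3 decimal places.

540.961 mg/L

k = ln 2 / 19 = 0.03648 per h
Dose 1 (135 mg at t=0 h): 135·exp(−0.03648·25) = 54.230 mg/L
Dose 2 (330 mg at t=10 h): 330·exp(−0.03648·15) = 190.923 mg/L
Dose 3 (355 mg at t=20 h): 355·exp(−0.03648·5) = 295.808 mg/L
C(25) = 54.230 + 190.923 + 295.808 = 540.961 mg/L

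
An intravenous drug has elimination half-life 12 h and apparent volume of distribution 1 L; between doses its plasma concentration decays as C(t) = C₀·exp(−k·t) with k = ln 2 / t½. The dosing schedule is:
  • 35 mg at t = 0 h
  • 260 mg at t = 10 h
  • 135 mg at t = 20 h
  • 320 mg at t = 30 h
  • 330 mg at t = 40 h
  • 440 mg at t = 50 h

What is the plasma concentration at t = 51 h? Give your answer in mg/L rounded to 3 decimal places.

733.965 mg/L

k = ln 2 / 12 = 0.05776 per h
Dose 1 (35 mg at t=0 h): 35·exp(−0.05776·51) = 1.839 mg/L
Dose 2 (260 mg at t=10 h): 260·exp(−0.05776·41) = 24.347 mg/L
Dose 3 (135 mg at t=20 h): 135·exp(−0.05776·31) = 22.525 mg/L
Dose 4 (320 mg at t=30 h): 320·exp(−0.05776·21) = 95.137 mg/L
Dose 5 (330 mg at t=40 h): 330·exp(−0.05776·11) = 174.811 mg/L
Dose 6 (440 mg at t=50 h): 440·exp(−0.05776·1) = 415.305 mg/L
C(51) = 1.839 + 24.347 + 22.525 + 95.137 + 174.811 + 415.305 = 733.965 mg/L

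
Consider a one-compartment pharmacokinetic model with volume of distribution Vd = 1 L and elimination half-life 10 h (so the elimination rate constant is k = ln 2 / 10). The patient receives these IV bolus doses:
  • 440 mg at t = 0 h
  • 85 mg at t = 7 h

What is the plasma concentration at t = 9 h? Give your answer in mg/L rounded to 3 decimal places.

309.787 mg/L

k = ln 2 / 10 = 0.06931 per h
Dose 1 (440 mg at t=0 h): 440·exp(−0.06931·9) = 235.790 mg/L
Dose 2 (85 mg at t=7 h): 85·exp(−0.06931·2) = 73.997 mg/L
C(9) = 235.790 + 73.997 = 309.787 mg/L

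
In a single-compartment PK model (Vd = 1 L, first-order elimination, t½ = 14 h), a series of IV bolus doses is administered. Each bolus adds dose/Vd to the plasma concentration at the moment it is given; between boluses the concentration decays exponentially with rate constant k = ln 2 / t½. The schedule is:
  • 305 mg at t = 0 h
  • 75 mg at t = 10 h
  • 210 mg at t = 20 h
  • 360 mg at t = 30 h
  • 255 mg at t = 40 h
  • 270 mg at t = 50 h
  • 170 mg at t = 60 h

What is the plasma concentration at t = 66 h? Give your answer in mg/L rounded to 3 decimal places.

417.373 mg/L

k = ln 2 / 14 = 0.04951 per h
Dose 1 (305 mg at t=0 h): 305·exp(−0.04951·66) = 11.619 mg/L
Dose 2 (75 mg at t=10 h): 75·exp(−0.04951·56) = 4.688 mg/L
Dose 3 (210 mg at t=20 h): 210·exp(−0.04951·46) = 21.534 mg/L
Dose 4 (360 mg at t=30 h): 360·exp(−0.04951·36) = 60.566 mg/L
Dose 5 (255 mg at t=40 h): 255·exp(−0.04951·26) = 70.386 mg/L
Dose 6 (270 mg at t=50 h): 270·exp(−0.04951·16) = 122.273 mg/L
Dose 7 (170 mg at t=60 h): 170·exp(−0.04951·6) = 126.310 mg/L
C(66) = 11.619 + 4.688 + 21.534 + 60.566 + 70.386 + 122.273 + 126.310 = 417.373 mg/L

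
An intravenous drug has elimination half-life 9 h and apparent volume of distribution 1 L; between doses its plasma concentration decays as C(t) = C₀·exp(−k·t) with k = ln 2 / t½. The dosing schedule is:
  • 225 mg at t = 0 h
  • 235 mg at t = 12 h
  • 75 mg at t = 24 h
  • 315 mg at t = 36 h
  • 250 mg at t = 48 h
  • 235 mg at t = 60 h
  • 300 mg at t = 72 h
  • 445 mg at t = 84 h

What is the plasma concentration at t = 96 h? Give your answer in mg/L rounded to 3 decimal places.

k = ln 2 / 9 = 0.07702 per h
Dose 1 (225 mg at t=0 h): 225·exp(−0.07702·96) = 0.138 mg/L
Dose 2 (235 mg at t=12 h): 235·exp(−0.07702·84) = 0.364 mg/L
Dose 3 (75 mg at t=24 h): 75·exp(−0.07702·72) = 0.293 mg/L
Dose 4 (315 mg at t=36 h): 315·exp(−0.07702·60) = 3.101 mg/L
Dose 5 (250 mg at t=48 h): 250·exp(−0.07702·48) = 6.201 mg/L
Dose 6 (235 mg at t=60 h): 235·exp(−0.07702·36) = 14.688 mg/L
Dose 7 (300 mg at t=72 h): 300·exp(−0.07702·24) = 47.247 mg/L
Dose 8 (445 mg at t=84 h): 445·exp(−0.07702·12) = 176.598 mg/L
C(96) = 0.138 + 0.364 + 0.293 + 3.101 + 6.201 + 14.688 + 47.247 + 176.598 = 248.630 mg/L

248.630 mg/L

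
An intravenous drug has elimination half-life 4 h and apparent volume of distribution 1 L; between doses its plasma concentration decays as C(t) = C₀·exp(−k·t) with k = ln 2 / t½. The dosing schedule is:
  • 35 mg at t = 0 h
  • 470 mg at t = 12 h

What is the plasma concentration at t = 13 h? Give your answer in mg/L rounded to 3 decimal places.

k = ln 2 / 4 = 0.17329 per h
Dose 1 (35 mg at t=0 h): 35·exp(−0.17329·13) = 3.679 mg/L
Dose 2 (470 mg at t=12 h): 470·exp(−0.17329·1) = 395.221 mg/L
C(13) = 3.679 + 395.221 = 398.900 mg/L

398.900 mg/L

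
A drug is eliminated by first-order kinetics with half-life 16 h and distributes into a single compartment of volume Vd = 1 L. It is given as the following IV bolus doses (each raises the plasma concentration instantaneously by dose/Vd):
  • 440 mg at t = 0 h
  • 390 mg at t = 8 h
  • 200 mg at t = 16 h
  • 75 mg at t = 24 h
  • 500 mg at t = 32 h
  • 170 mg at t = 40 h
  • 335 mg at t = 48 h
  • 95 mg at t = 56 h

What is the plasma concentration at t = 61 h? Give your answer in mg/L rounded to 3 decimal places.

592.180 mg/L

k = ln 2 / 16 = 0.04332 per h
Dose 1 (440 mg at t=0 h): 440·exp(−0.04332·61) = 31.317 mg/L
Dose 2 (390 mg at t=8 h): 390·exp(−0.04332·53) = 39.256 mg/L
Dose 3 (200 mg at t=16 h): 200·exp(−0.04332·45) = 28.470 mg/L
Dose 4 (75 mg at t=24 h): 75·exp(−0.04332·37) = 15.098 mg/L
Dose 5 (500 mg at t=32 h): 500·exp(−0.04332·29) = 142.349 mg/L
Dose 6 (170 mg at t=40 h): 170·exp(−0.04332·21) = 68.446 mg/L
Dose 7 (335 mg at t=48 h): 335·exp(−0.04332·13) = 190.747 mg/L
Dose 8 (95 mg at t=56 h): 95·exp(−0.04332·5) = 76.498 mg/L
C(61) = 31.317 + 39.256 + 28.470 + 15.098 + 142.349 + 68.446 + 190.747 + 76.498 = 592.180 mg/L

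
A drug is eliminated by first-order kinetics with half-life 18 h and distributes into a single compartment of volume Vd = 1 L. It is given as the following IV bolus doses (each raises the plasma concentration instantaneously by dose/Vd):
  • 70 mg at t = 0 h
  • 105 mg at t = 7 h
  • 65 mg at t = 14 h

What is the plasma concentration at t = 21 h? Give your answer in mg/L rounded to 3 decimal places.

142.066 mg/L

k = ln 2 / 18 = 0.03851 per h
Dose 1 (70 mg at t=0 h): 70·exp(−0.03851·21) = 31.181 mg/L
Dose 2 (105 mg at t=7 h): 105·exp(−0.03851·14) = 61.243 mg/L
Dose 3 (65 mg at t=14 h): 65·exp(−0.03851·7) = 49.642 mg/L
C(21) = 31.181 + 61.243 + 49.642 = 142.066 mg/L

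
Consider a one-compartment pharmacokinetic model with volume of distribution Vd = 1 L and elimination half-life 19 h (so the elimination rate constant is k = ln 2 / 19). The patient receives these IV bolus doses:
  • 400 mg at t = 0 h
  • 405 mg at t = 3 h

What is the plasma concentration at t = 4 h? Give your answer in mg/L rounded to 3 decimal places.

k = ln 2 / 19 = 0.03648 per h
Dose 1 (400 mg at t=0 h): 400·exp(−0.03648·4) = 345.689 mg/L
Dose 2 (405 mg at t=3 h): 405·exp(−0.03648·1) = 390.491 mg/L
C(4) = 345.689 + 390.491 = 736.180 mg/L

736.180 mg/L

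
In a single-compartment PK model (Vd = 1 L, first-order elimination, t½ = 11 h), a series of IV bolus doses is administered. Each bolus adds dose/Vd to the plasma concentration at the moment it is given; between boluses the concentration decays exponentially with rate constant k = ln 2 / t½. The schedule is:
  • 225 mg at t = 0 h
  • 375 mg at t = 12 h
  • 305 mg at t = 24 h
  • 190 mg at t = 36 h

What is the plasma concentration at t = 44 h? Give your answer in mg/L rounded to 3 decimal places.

265.246 mg/L

k = ln 2 / 11 = 0.06301 per h
Dose 1 (225 mg at t=0 h): 225·exp(−0.06301·44) = 14.062 mg/L
Dose 2 (375 mg at t=12 h): 375·exp(−0.06301·32) = 49.924 mg/L
Dose 3 (305 mg at t=24 h): 305·exp(−0.06301·20) = 86.491 mg/L
Dose 4 (190 mg at t=36 h): 190·exp(−0.06301·8) = 114.768 mg/L
C(44) = 14.062 + 49.924 + 86.491 + 114.768 = 265.246 mg/L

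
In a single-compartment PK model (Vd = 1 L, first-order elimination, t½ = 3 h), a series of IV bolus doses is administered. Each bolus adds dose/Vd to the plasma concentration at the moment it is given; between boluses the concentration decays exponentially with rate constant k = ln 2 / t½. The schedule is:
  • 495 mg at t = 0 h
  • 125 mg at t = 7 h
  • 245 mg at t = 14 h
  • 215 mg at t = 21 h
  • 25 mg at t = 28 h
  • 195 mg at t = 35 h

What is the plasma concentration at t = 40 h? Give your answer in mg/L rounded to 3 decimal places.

k = ln 2 / 3 = 0.23105 per h
Dose 1 (495 mg at t=0 h): 495·exp(−0.23105·40) = 0.048 mg/L
Dose 2 (125 mg at t=7 h): 125·exp(−0.23105·33) = 0.061 mg/L
Dose 3 (245 mg at t=14 h): 245·exp(−0.23105·26) = 0.603 mg/L
Dose 4 (215 mg at t=21 h): 215·exp(−0.23105·19) = 2.666 mg/L
Dose 5 (25 mg at t=28 h): 25·exp(−0.23105·12) = 1.562 mg/L
Dose 6 (195 mg at t=35 h): 195·exp(−0.23105·5) = 61.421 mg/L
C(40) = 0.048 + 0.061 + 0.603 + 2.666 + 1.562 + 61.421 = 66.362 mg/L

66.362 mg/L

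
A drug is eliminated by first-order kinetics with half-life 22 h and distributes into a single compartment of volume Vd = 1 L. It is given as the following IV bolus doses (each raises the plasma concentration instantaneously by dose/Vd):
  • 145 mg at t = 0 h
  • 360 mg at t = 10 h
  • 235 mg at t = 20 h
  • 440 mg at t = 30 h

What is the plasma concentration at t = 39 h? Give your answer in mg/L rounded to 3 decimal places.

647.320 mg/L

k = ln 2 / 22 = 0.03151 per h
Dose 1 (145 mg at t=0 h): 145·exp(−0.03151·39) = 42.435 mg/L
Dose 2 (360 mg at t=10 h): 360·exp(−0.03151·29) = 144.374 mg/L
Dose 3 (235 mg at t=20 h): 235·exp(−0.03151·19) = 129.148 mg/L
Dose 4 (440 mg at t=30 h): 440·exp(−0.03151·9) = 331.363 mg/L
C(39) = 42.435 + 144.374 + 129.148 + 331.363 = 647.320 mg/L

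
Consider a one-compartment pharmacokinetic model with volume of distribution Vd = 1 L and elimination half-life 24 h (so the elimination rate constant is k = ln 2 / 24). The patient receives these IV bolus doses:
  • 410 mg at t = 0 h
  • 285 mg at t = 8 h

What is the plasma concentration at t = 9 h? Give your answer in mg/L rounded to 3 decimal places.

593.040 mg/L

k = ln 2 / 24 = 0.02888 per h
Dose 1 (410 mg at t=0 h): 410·exp(−0.02888·9) = 316.153 mg/L
Dose 2 (285 mg at t=8 h): 285·exp(−0.02888·1) = 276.887 mg/L
C(9) = 316.153 + 276.887 = 593.040 mg/L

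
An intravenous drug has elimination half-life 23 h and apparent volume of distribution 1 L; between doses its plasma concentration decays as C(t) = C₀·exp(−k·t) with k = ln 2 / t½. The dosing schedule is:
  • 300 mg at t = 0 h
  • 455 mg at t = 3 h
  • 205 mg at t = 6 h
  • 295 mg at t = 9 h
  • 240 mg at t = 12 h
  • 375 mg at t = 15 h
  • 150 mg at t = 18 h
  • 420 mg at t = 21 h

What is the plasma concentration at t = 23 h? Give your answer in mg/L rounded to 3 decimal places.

1706.696 mg/L

k = ln 2 / 23 = 0.03014 per h
Dose 1 (300 mg at t=0 h): 300·exp(−0.03014·23) = 150.000 mg/L
Dose 2 (455 mg at t=3 h): 455·exp(−0.03014·20) = 249.027 mg/L
Dose 3 (205 mg at t=6 h): 205·exp(−0.03014·17) = 122.816 mg/L
Dose 4 (295 mg at t=9 h): 295·exp(−0.03014·14) = 193.458 mg/L
Dose 5 (240 mg at t=12 h): 240·exp(−0.03014·11) = 172.282 mg/L
Dose 6 (375 mg at t=15 h): 375·exp(−0.03014·8) = 294.663 mg/L
Dose 7 (150 mg at t=18 h): 150·exp(−0.03014·5) = 129.018 mg/L
Dose 8 (420 mg at t=21 h): 420·exp(−0.03014·2) = 395.433 mg/L
C(23) = 150.000 + 249.027 + 122.816 + 193.458 + 172.282 + 294.663 + 129.018 + 395.433 = 1706.696 mg/L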